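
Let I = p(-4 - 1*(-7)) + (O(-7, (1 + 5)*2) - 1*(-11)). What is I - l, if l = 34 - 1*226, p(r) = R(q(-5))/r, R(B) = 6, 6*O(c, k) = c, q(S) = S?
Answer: 1223/6 ≈ 203.83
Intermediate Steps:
O(c, k) = c/6
p(r) = 6/r
l = -192 (l = 34 - 226 = -192)
I = 71/6 (I = 6/(-4 - 1*(-7)) + ((⅙)*(-7) - 1*(-11)) = 6/(-4 + 7) + (-7/6 + 11) = 6/3 + 59/6 = 6*(⅓) + 59/6 = 2 + 59/6 = 71/6 ≈ 11.833)
I - l = 71/6 - 1*(-192) = 71/6 + 192 = 1223/6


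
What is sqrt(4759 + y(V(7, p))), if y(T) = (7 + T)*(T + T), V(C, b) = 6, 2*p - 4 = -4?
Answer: sqrt(4915) ≈ 70.107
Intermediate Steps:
p = 0 (p = 2 + (1/2)*(-4) = 2 - 2 = 0)
y(T) = 2*T*(7 + T) (y(T) = (7 + T)*(2*T) = 2*T*(7 + T))
sqrt(4759 + y(V(7, p))) = sqrt(4759 + 2*6*(7 + 6)) = sqrt(4759 + 2*6*13) = sqrt(4759 + 156) = sqrt(4915)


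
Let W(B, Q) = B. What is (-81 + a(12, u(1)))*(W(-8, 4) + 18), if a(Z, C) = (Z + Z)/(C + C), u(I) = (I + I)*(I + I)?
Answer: -780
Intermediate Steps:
u(I) = 4*I² (u(I) = (2*I)*(2*I) = 4*I²)
a(Z, C) = Z/C (a(Z, C) = (2*Z)/((2*C)) = (2*Z)*(1/(2*C)) = Z/C)
(-81 + a(12, u(1)))*(W(-8, 4) + 18) = (-81 + 12/((4*1²)))*(-8 + 18) = (-81 + 12/((4*1)))*10 = (-81 + 12/4)*10 = (-81 + 12*(¼))*10 = (-81 + 3)*10 = -78*10 = -780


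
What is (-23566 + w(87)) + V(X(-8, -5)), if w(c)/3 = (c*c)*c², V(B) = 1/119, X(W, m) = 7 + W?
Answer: 20449640324/119 ≈ 1.7185e+8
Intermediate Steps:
V(B) = 1/119
w(c) = 3*c⁴ (w(c) = 3*((c*c)*c²) = 3*(c²*c²) = 3*c⁴)
(-23566 + w(87)) + V(X(-8, -5)) = (-23566 + 3*87⁴) + 1/119 = (-23566 + 3*57289761) + 1/119 = (-23566 + 171869283) + 1/119 = 171845717 + 1/119 = 20449640324/119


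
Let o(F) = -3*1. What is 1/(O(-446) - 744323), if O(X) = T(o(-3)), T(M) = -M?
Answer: -1/744320 ≈ -1.3435e-6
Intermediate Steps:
o(F) = -3
O(X) = 3 (O(X) = -1*(-3) = 3)
1/(O(-446) - 744323) = 1/(3 - 744323) = 1/(-744320) = -1/744320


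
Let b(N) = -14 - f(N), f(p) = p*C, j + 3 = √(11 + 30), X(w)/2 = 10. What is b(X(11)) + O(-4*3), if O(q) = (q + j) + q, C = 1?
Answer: -61 + √41 ≈ -54.597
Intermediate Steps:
X(w) = 20 (X(w) = 2*10 = 20)
j = -3 + √41 (j = -3 + √(11 + 30) = -3 + √41 ≈ 3.4031)
f(p) = p (f(p) = p*1 = p)
b(N) = -14 - N
O(q) = -3 + √41 + 2*q (O(q) = (q + (-3 + √41)) + q = (-3 + q + √41) + q = -3 + √41 + 2*q)
b(X(11)) + O(-4*3) = (-14 - 1*20) + (-3 + √41 + 2*(-4*3)) = (-14 - 20) + (-3 + √41 + 2*(-12)) = -34 + (-3 + √41 - 24) = -34 + (-27 + √41) = -61 + √41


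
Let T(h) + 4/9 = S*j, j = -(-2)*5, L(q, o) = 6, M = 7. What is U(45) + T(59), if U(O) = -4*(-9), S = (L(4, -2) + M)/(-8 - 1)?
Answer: 190/9 ≈ 21.111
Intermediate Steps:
j = 10 (j = -2*(-5) = 10)
S = -13/9 (S = (6 + 7)/(-8 - 1) = 13/(-9) = 13*(-⅑) = -13/9 ≈ -1.4444)
U(O) = 36
T(h) = -134/9 (T(h) = -4/9 - 13/9*10 = -4/9 - 130/9 = -134/9)
U(45) + T(59) = 36 - 134/9 = 190/9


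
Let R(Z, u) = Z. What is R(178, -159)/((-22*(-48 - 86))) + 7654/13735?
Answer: 186633/302170 ≈ 0.61764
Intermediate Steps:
R(178, -159)/((-22*(-48 - 86))) + 7654/13735 = 178/((-22*(-48 - 86))) + 7654/13735 = 178/((-22*(-134))) + 7654*(1/13735) = 178/2948 + 7654/13735 = 178*(1/2948) + 7654/13735 = 89/1474 + 7654/13735 = 186633/302170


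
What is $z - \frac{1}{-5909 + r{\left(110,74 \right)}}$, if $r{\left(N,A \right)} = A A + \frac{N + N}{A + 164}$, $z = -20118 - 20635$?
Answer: $- \frac{2095396882}{51417} \approx -40753.0$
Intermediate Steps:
$z = -40753$
$r{\left(N,A \right)} = A^{2} + \frac{2 N}{164 + A}$
$z - \frac{1}{-5909 + r{\left(110,74 \right)}} = -40753 - \frac{1}{-5909 + \frac{74^{3} + 2 \cdot 110 + 164 \cdot 74^{2}}{164 + 74}} = -40753 - \frac{1}{-5909 + \frac{405224 + 220 + 164 \cdot 5476}{238}} = -40753 - \frac{1}{-5909 + \frac{405224 + 220 + 898064}{238}} = -40753 - \frac{1}{-5909 + \frac{1}{238} \cdot 1303508} = -40753 - \frac{1}{-5909 + \frac{651754}{119}} = -40753 - \frac{1}{- \frac{51417}{119}} = -40753 - - \frac{119}{51417} = -40753 + \frac{119}{51417} = - \frac{2095396882}{51417}$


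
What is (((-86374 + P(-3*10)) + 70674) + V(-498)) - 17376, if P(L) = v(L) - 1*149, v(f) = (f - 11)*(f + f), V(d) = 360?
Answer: -30405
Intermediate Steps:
v(f) = 2*f*(-11 + f) (v(f) = (-11 + f)*(2*f) = 2*f*(-11 + f))
P(L) = -149 + 2*L*(-11 + L) (P(L) = 2*L*(-11 + L) - 1*149 = 2*L*(-11 + L) - 149 = -149 + 2*L*(-11 + L))
(((-86374 + P(-3*10)) + 70674) + V(-498)) - 17376 = (((-86374 + (-149 + 2*(-3*10)*(-11 - 3*10))) + 70674) + 360) - 17376 = (((-86374 + (-149 + 2*(-30)*(-11 - 30))) + 70674) + 360) - 17376 = (((-86374 + (-149 + 2*(-30)*(-41))) + 70674) + 360) - 17376 = (((-86374 + (-149 + 2460)) + 70674) + 360) - 17376 = (((-86374 + 2311) + 70674) + 360) - 17376 = ((-84063 + 70674) + 360) - 17376 = (-13389 + 360) - 17376 = -13029 - 17376 = -30405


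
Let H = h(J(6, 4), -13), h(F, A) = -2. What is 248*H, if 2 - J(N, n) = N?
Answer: -496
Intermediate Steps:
J(N, n) = 2 - N
H = -2
248*H = 248*(-2) = -496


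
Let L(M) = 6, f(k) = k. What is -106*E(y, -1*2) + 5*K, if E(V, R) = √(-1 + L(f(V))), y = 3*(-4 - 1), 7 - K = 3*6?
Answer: -55 - 106*√5 ≈ -292.02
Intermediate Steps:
K = -11 (K = 7 - 3*6 = 7 - 1*18 = 7 - 18 = -11)
y = -15 (y = 3*(-5) = -15)
E(V, R) = √5 (E(V, R) = √(-1 + 6) = √5)
-106*E(y, -1*2) + 5*K = -106*√5 + 5*(-11) = -106*√5 - 55 = -55 - 106*√5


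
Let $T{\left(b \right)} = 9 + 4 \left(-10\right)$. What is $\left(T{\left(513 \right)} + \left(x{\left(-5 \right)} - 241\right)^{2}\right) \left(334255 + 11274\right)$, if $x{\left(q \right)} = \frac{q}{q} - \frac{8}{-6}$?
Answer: $\frac{177041112433}{9} \approx 1.9671 \cdot 10^{10}$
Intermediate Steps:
$T{\left(b \right)} = -31$ ($T{\left(b \right)} = 9 - 40 = -31$)
$x{\left(q \right)} = \frac{7}{3}$ ($x{\left(q \right)} = 1 - - \frac{4}{3} = 1 + \frac{4}{3} = \frac{7}{3}$)
$\left(T{\left(513 \right)} + \left(x{\left(-5 \right)} - 241\right)^{2}\right) \left(334255 + 11274\right) = \left(-31 + \left(\frac{7}{3} - 241\right)^{2}\right) \left(334255 + 11274\right) = \left(-31 + \left(- \frac{716}{3}\right)^{2}\right) 345529 = \left(-31 + \frac{512656}{9}\right) 345529 = \frac{512377}{9} \cdot 345529 = \frac{177041112433}{9}$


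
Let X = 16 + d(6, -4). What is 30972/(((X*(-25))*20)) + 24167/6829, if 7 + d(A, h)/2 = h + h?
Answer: 95169197/11950750 ≈ 7.9634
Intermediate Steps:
d(A, h) = -14 + 4*h (d(A, h) = -14 + 2*(h + h) = -14 + 2*(2*h) = -14 + 4*h)
X = -14 (X = 16 + (-14 + 4*(-4)) = 16 + (-14 - 16) = 16 - 30 = -14)
30972/(((X*(-25))*20)) + 24167/6829 = 30972/((-14*(-25)*20)) + 24167/6829 = 30972/((350*20)) + 24167*(1/6829) = 30972/7000 + 24167/6829 = 30972*(1/7000) + 24167/6829 = 7743/1750 + 24167/6829 = 95169197/11950750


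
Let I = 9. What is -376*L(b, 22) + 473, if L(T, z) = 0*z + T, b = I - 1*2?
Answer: -2159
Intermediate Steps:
b = 7 (b = 9 - 1*2 = 9 - 2 = 7)
L(T, z) = T (L(T, z) = 0 + T = T)
-376*L(b, 22) + 473 = -376*7 + 473 = -2632 + 473 = -2159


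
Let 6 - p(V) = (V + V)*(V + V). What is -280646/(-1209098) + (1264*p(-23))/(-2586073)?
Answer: 1975241886539/1563407846077 ≈ 1.2634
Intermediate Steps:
p(V) = 6 - 4*V² (p(V) = 6 - (V + V)*(V + V) = 6 - 2*V*2*V = 6 - 4*V²)
-280646/(-1209098) + (1264*p(-23))/(-2586073) = -280646/(-1209098) + (1264*(6 - 4*(-23)²))/(-2586073) = -280646*(-1/1209098) + (1264*(6 - 4*529))*(-1/2586073) = 140323/604549 + (1264*(6 - 2116))*(-1/2586073) = 140323/604549 + (1264*(-2110))*(-1/2586073) = 140323/604549 - 2667040*(-1/2586073) = 140323/604549 + 2667040/2586073 = 1975241886539/1563407846077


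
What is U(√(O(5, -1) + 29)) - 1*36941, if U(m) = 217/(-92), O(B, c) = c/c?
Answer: -3398789/92 ≈ -36943.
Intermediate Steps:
O(B, c) = 1
U(m) = -217/92 (U(m) = 217*(-1/92) = -217/92)
U(√(O(5, -1) + 29)) - 1*36941 = -217/92 - 1*36941 = -217/92 - 36941 = -3398789/92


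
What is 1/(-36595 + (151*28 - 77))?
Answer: -1/32444 ≈ -3.0822e-5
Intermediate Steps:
1/(-36595 + (151*28 - 77)) = 1/(-36595 + (4228 - 77)) = 1/(-36595 + 4151) = 1/(-32444) = -1/32444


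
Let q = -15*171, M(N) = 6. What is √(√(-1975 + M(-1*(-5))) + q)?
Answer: √(-2565 + I*√1969) ≈ 0.4381 + 50.648*I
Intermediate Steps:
q = -2565
√(√(-1975 + M(-1*(-5))) + q) = √(√(-1975 + 6) - 2565) = √(√(-1969) - 2565) = √(I*√1969 - 2565) = √(-2565 + I*√1969)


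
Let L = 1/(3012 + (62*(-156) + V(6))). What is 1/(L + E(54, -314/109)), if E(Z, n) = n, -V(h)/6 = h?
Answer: -729864/2102653 ≈ -0.34712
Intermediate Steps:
V(h) = -6*h
L = -1/6696 (L = 1/(3012 + (62*(-156) - 6*6)) = 1/(3012 + (-9672 - 36)) = 1/(3012 - 9708) = 1/(-6696) = -1/6696 ≈ -0.00014934)
1/(L + E(54, -314/109)) = 1/(-1/6696 - 314/109) = 1/(-2102653/729864) = -729864/2102653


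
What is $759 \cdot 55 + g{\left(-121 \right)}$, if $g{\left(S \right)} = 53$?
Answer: $41798$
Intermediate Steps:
$759 \cdot 55 + g{\left(-121 \right)} = 759 \cdot 55 + 53 = 41745 + 53 = 41798$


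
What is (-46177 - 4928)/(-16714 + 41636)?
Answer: -51105/24922 ≈ -2.0506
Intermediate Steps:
(-46177 - 4928)/(-16714 + 41636) = -51105/24922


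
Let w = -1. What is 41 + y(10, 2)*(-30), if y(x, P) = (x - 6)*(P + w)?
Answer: -79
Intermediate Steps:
y(x, P) = (-1 + P)*(-6 + x) (y(x, P) = (x - 6)*(P - 1) = (-6 + x)*(-1 + P) = (-1 + P)*(-6 + x))
41 + y(10, 2)*(-30) = 41 + (6 - 1*10 - 6*2 + 2*10)*(-30) = 41 + (6 - 10 - 12 + 20)*(-30) = 41 + 4*(-30) = 41 - 120 = -79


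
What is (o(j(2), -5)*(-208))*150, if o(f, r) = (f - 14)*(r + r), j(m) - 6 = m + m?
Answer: -1248000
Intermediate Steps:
j(m) = 6 + 2*m (j(m) = 6 + (m + m) = 6 + 2*m)
o(f, r) = 2*r*(-14 + f) (o(f, r) = (-14 + f)*(2*r) = 2*r*(-14 + f))
(o(j(2), -5)*(-208))*150 = ((2*(-5)*(-14 + (6 + 2*2)))*(-208))*150 = ((2*(-5)*(-14 + (6 + 4)))*(-208))*150 = ((2*(-5)*(-14 + 10))*(-208))*150 = ((2*(-5)*(-4))*(-208))*150 = (40*(-208))*150 = -8320*150 = -1248000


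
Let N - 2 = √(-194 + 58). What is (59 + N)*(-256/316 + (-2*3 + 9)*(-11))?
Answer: -162931/79 - 5342*I*√34/79 ≈ -2062.4 - 394.29*I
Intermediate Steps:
N = 2 + 2*I*√34 (N = 2 + √(-194 + 58) = 2 + √(-136) = 2 + 2*I*√34 ≈ 2.0 + 11.662*I)
(59 + N)*(-256/316 + (-2*3 + 9)*(-11)) = (59 + (2 + 2*I*√34))*(-256/316 + (-2*3 + 9)*(-11)) = (61 + 2*I*√34)*(-256*1/316 + (-6 + 9)*(-11)) = (61 + 2*I*√34)*(-64/79 + 3*(-11)) = (61 + 2*I*√34)*(-64/79 - 33) = (61 + 2*I*√34)*(-2671/79) = -162931/79 - 5342*I*√34/79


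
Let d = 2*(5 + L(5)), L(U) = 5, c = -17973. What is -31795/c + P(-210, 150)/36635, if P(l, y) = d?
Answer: 233033857/131688171 ≈ 1.7696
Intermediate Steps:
d = 20 (d = 2*(5 + 5) = 2*10 = 20)
P(l, y) = 20
-31795/c + P(-210, 150)/36635 = -31795/(-17973) + 20/36635 = -31795*(-1/17973) + 20*(1/36635) = 31795/17973 + 4/7327 = 233033857/131688171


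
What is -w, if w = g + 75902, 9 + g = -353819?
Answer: 277926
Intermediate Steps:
g = -353828 (g = -9 - 353819 = -353828)
w = -277926 (w = -353828 + 75902 = -277926)
-w = -1*(-277926) = 277926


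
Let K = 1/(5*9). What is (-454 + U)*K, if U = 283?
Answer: -19/5 ≈ -3.8000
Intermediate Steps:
K = 1/45 ≈ 0.022222
(-454 + U)*K = (-454 + 283)*(1/45) = -171*1/45 = -19/5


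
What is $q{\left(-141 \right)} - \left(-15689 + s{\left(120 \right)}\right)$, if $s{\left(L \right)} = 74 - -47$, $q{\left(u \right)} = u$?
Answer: $15427$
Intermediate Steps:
$s{\left(L \right)} = 121$ ($s{\left(L \right)} = 74 + 47 = 121$)
$q{\left(-141 \right)} - \left(-15689 + s{\left(120 \right)}\right) = -141 + \left(15689 - 121\right) = -141 + 15568 = 15427$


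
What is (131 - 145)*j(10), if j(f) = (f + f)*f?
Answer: -2800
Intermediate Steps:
j(f) = 2*f² (j(f) = (2*f)*f = 2*f²)
(131 - 145)*j(10) = (131 - 145)*(2*10²) = -28*100 = -14*200 = -2800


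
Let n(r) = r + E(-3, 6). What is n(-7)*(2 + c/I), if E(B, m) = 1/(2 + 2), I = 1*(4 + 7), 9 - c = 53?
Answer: 27/2 ≈ 13.500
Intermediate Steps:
c = -44 (c = 9 - 1*53 = 9 - 53 = -44)
I = 11 (I = 1*11 = 11)
E(B, m) = ¼ (E(B, m) = 1/4 = ¼)
n(r) = ¼ + r (n(r) = r + ¼ = ¼ + r)
n(-7)*(2 + c/I) = (¼ - 7)*(2 - 44/11) = -27*(2 - 44*1/11)/4 = -27*(2 - 4)/4 = -27/4*(-2) = 27/2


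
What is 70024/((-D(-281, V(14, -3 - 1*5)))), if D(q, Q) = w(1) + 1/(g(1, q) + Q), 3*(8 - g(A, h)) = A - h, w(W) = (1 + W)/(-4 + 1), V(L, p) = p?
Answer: 19746768/191 ≈ 1.0339e+5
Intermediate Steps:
w(W) = -⅓ - W/3 (w(W) = (1 + W)/(-3) = (1 + W)*(-⅓) = -⅓ - W/3)
g(A, h) = 8 - A/3 + h/3 (g(A, h) = 8 - (A - h)/3 = 8 + (-A/3 + h/3) = 8 - A/3 + h/3)
D(q, Q) = -⅔ + 1/(23/3 + Q + q/3) (D(q, Q) = (-⅓ - ⅓*1) + 1/((8 - ⅓*1 + q/3) + Q) = (-⅓ - ⅓) + 1/((8 - ⅓ + q/3) + Q) = -⅔ + 1/((23/3 + q/3) + Q) = -⅔ + 1/(23/3 + Q + q/3))
70024/((-D(-281, V(14, -3 - 1*5)))) = 70024/((-(-37 - 6*(-3 - 1*5) - 2*(-281))/(3*(23 - 281 + 3*(-3 - 1*5))))) = 70024/((-(-37 - 6*(-3 - 5) + 562)/(3*(23 - 281 + 3*(-3 - 5))))) = 70024/((-(-37 - 6*(-8) + 562)/(3*(23 - 281 + 3*(-8))))) = 70024/((-(-37 + 48 + 562)/(3*(23 - 281 - 24)))) = 70024/((-573/(3*(-282)))) = 70024/((-(-1)*573/(3*282))) = 70024/((-1*(-191/282))) = 70024/(191/282) = 70024*(282/191) = 19746768/191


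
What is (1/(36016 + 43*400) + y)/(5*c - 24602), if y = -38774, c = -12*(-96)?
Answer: 2063397183/1002695872 ≈ 2.0578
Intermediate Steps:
c = 1152
(1/(36016 + 43*400) + y)/(5*c - 24602) = (1/(36016 + 43*400) - 38774)/(5*1152 - 24602) = (1/(36016 + 17200) - 38774)/(5760 - 24602) = (1/53216 - 38774)/(-18842) = (1/53216 - 38774)*(-1/18842) = -2063397183/53216*(-1/18842) = 2063397183/1002695872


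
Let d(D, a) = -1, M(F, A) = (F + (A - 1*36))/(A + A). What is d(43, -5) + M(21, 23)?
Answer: -19/23 ≈ -0.82609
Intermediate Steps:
M(F, A) = (-36 + A + F)/(2*A) (M(F, A) = (F + (A - 36))/((2*A)) = (F + (-36 + A))*(1/(2*A)) = (-36 + A + F)*(1/(2*A)) = (-36 + A + F)/(2*A))
d(43, -5) + M(21, 23) = -1 + (1/2)*(-36 + 23 + 21)/23 = -1 + (1/2)*(1/23)*8 = -1 + 4/23 = -19/23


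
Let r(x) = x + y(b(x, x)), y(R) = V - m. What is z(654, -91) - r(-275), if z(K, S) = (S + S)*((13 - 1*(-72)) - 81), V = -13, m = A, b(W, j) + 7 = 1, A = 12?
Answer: -428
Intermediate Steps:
b(W, j) = -6 (b(W, j) = -7 + 1 = -6)
m = 12
y(R) = -25 (y(R) = -13 - 1*12 = -13 - 12 = -25)
z(K, S) = 8*S (z(K, S) = (2*S)*((13 + 72) - 81) = (2*S)*(85 - 81) = (2*S)*4 = 8*S)
r(x) = -25 + x (r(x) = x - 25 = -25 + x)
z(654, -91) - r(-275) = 8*(-91) - (-25 - 275) = -728 - 1*(-300) = -728 + 300 = -428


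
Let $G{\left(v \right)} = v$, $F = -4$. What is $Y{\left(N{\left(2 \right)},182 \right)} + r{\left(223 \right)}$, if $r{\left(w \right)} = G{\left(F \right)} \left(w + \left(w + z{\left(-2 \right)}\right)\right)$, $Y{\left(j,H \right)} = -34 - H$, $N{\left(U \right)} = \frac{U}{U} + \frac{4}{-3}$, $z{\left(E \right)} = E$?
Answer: $-1992$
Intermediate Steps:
$N{\left(U \right)} = - \frac{1}{3}$ ($N{\left(U \right)} = 1 + 4 \left(- \frac{1}{3}\right) = 1 - \frac{4}{3} = - \frac{1}{3}$)
$r{\left(w \right)} = 8 - 8 w$ ($r{\left(w \right)} = - 4 \left(w + \left(w - 2\right)\right) = - 4 \left(w + \left(-2 + w\right)\right) = - 4 \left(-2 + 2 w\right) = 8 - 8 w$)
$Y{\left(N{\left(2 \right)},182 \right)} + r{\left(223 \right)} = \left(-34 - 182\right) + \left(8 - 1784\right) = -216 - 1776 = -1992$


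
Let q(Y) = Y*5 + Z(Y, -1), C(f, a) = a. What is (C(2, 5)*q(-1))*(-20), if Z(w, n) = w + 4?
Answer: 200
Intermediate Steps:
Z(w, n) = 4 + w
q(Y) = 4 + 6*Y (q(Y) = Y*5 + (4 + Y) = 5*Y + (4 + Y) = 4 + 6*Y)
(C(2, 5)*q(-1))*(-20) = (5*(4 + 6*(-1)))*(-20) = (5*(4 - 6))*(-20) = (5*(-2))*(-20) = -10*(-20) = 200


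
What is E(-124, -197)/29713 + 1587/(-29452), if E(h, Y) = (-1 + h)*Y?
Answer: 678100969/875107276 ≈ 0.77488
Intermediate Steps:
E(h, Y) = Y*(-1 + h)
E(-124, -197)/29713 + 1587/(-29452) = -197*(-1 - 124)/29713 + 1587/(-29452) = -197*(-125)*(1/29713) + 1587*(-1/29452) = 24625*(1/29713) - 1587/29452 = 24625/29713 - 1587/29452 = 678100969/875107276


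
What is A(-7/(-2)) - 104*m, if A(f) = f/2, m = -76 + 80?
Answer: -1657/4 ≈ -414.25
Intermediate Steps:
m = 4
A(f) = f/2 (A(f) = f*(½) = f/2)
A(-7/(-2)) - 104*m = (-7/(-2))/2 - 104*4 = (-7*(-½))/2 - 416 = (½)*(7/2) - 416 = 7/4 - 416 = -1657/4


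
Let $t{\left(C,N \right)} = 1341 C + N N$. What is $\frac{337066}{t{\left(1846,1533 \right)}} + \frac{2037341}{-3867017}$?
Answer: $- \frac{8527901843953}{18660580559775} \approx -0.457$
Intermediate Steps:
$t{\left(C,N \right)} = N^{2} + 1341 C$ ($t{\left(C,N \right)} = 1341 C + N^{2} = N^{2} + 1341 C$)
$\frac{337066}{t{\left(1846,1533 \right)}} + \frac{2037341}{-3867017} = \frac{337066}{1533^{2} + 1341 \cdot 1846} + \frac{2037341}{-3867017} = \frac{337066}{2350089 + 2475486} + 2037341 \left(- \frac{1}{3867017}\right) = \frac{337066}{4825575} - \frac{2037341}{3867017} = - \frac{8527901843953}{18660580559775}$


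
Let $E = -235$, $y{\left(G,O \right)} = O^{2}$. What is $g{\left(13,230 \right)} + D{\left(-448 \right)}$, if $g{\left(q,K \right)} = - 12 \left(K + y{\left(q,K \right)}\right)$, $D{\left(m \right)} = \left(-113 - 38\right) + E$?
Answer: $-637946$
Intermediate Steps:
$D{\left(m \right)} = -386$ ($D{\left(m \right)} = \left(-113 - 38\right) - 235 = -151 - 235 = -386$)
$g{\left(q,K \right)} = - 12 K - 12 K^{2}$ ($g{\left(q,K \right)} = - 12 \left(K + K^{2}\right) = - 12 K - 12 K^{2}$)
$g{\left(13,230 \right)} + D{\left(-448 \right)} = 12 \cdot 230 \left(-1 - 230\right) - 386 = 12 \cdot 230 \left(-231\right) - 386 = -637560 - 386 = -637946$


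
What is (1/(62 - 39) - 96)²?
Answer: 4870849/529 ≈ 9207.7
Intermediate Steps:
(1/(62 - 39) - 96)² = (1/23 - 96)² = (-2207/23)² = 4870849/529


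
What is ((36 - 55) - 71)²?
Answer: 8100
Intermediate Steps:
((36 - 55) - 71)² = (-19 - 71)² = (-90)² = 8100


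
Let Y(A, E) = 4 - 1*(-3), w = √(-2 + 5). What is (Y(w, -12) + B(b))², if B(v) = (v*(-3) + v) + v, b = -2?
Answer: 81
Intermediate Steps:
w = √3 ≈ 1.7320
B(v) = -v (B(v) = (-3*v + v) + v = -2*v + v = -v)
Y(A, E) = 7 (Y(A, E) = 4 + 3 = 7)
(Y(w, -12) + B(b))² = (7 - 1*(-2))² = (7 + 2)² = 9² = 81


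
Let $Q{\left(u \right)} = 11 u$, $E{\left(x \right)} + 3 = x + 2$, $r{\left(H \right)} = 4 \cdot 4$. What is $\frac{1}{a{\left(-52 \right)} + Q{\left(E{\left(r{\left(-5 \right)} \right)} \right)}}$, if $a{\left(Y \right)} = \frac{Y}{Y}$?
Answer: $\frac{1}{166} \approx 0.0060241$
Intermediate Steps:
$a{\left(Y \right)} = 1$
$r{\left(H \right)} = 16$
$E{\left(x \right)} = -1 + x$ ($E{\left(x \right)} = -3 + \left(x + 2\right) = -3 + \left(2 + x\right) = -1 + x$)
$\frac{1}{a{\left(-52 \right)} + Q{\left(E{\left(r{\left(-5 \right)} \right)} \right)}} = \frac{1}{1 + 11 \left(-1 + 16\right)} = \frac{1}{1 + 11 \cdot 15} = \frac{1}{1 + 165} = \frac{1}{166}$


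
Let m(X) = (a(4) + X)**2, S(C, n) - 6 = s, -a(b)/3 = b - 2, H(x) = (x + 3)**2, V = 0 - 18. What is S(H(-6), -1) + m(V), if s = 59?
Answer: 641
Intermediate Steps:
V = -18
H(x) = (3 + x)**2
a(b) = 6 - 3*b (a(b) = -3*(b - 2) = -3*(-2 + b) = 6 - 3*b)
S(C, n) = 65 (S(C, n) = 6 + 59 = 65)
m(X) = (-6 + X)**2 (m(X) = ((6 - 3*4) + X)**2 = ((6 - 12) + X)**2 = (-6 + X)**2)
S(H(-6), -1) + m(V) = 65 + (-6 - 18)**2 = 65 + (-24)**2 = 65 + 576 = 641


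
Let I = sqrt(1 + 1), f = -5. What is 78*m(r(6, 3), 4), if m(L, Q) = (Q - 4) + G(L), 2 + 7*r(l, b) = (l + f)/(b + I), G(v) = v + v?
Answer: -1716/49 - 156*sqrt(2)/49 ≈ -39.523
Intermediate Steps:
G(v) = 2*v
I = sqrt(2) ≈ 1.4142
r(l, b) = -2/7 + (-5 + l)/(7*(b + sqrt(2))) (r(l, b) = -2/7 + ((l - 5)/(b + sqrt(2)))/7 = -2/7 + ((-5 + l)/(b + sqrt(2)))/7 = -2/7 + (-5 + l)/(7*(b + sqrt(2))))
m(L, Q) = -4 + Q + 2*L (m(L, Q) = (Q - 4) + 2*L = (-4 + Q) + 2*L = -4 + Q + 2*L)
78*m(r(6, 3), 4) = 78*(-4 + 4 + 2*((-5 + 6 - 2*3 - 2*sqrt(2))/(7*(3 + sqrt(2))))) = 78*(-4 + 4 + 2*((-5 + 6 - 6 - 2*sqrt(2))/(7*(3 + sqrt(2))))) = 78*(-4 + 4 + 2*((-5 - 2*sqrt(2))/(7*(3 + sqrt(2))))) = 78*(-4 + 4 + 2*(-5 - 2*sqrt(2))/(7*(3 + sqrt(2)))) = 78*(2*(-5 - 2*sqrt(2))/(7*(3 + sqrt(2)))) = 156*(-5 - 2*sqrt(2))/(7*(3 + sqrt(2)))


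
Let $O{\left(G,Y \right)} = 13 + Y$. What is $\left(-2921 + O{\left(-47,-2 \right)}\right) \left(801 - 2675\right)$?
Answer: $5453340$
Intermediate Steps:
$\left(-2921 + O{\left(-47,-2 \right)}\right) \left(801 - 2675\right) = \left(-2921 + \left(13 - 2\right)\right) \left(801 - 2675\right) = \left(-2921 + 11\right) \left(-1874\right) = \left(-2910\right) \left(-1874\right) = 5453340$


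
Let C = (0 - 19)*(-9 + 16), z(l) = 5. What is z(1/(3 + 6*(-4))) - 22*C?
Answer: 2931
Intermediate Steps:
C = -133 (C = -19*7 = -133)
z(1/(3 + 6*(-4))) - 22*C = 5 - 22*(-133) = 5 + 2926 = 2931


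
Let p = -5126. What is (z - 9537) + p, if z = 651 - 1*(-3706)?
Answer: -10306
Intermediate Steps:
z = 4357 (z = 651 + 3706 = 4357)
(z - 9537) + p = (4357 - 9537) - 5126 = -5180 - 5126 = -10306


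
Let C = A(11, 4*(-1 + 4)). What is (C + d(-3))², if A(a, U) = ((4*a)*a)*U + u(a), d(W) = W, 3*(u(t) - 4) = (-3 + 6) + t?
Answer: 304188481/9 ≈ 3.3799e+7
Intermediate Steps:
u(t) = 5 + t/3 (u(t) = 4 + ((-3 + 6) + t)/3 = 4 + (3 + t)/3 = 4 + (1 + t/3) = 5 + t/3)
A(a, U) = 5 + a/3 + 4*U*a² (A(a, U) = ((4*a)*a)*U + (5 + a/3) = (4*a²)*U + (5 + a/3) = 4*U*a² + (5 + a/3) = 5 + a/3 + 4*U*a²)
C = 17450/3 (C = 5 + (⅓)*11 + 4*(4*(-1 + 4))*11² = 5 + 11/3 + 4*(4*3)*121 = 5 + 11/3 + 4*12*121 = 5 + 11/3 + 5808 = 17450/3 ≈ 5816.7)
(C + d(-3))² = (17450/3 - 3)² = (17441/3)² = 304188481/9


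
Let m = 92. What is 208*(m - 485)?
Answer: -81744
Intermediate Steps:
208*(m - 485) = 208*(92 - 485) = 208*(-393) = -81744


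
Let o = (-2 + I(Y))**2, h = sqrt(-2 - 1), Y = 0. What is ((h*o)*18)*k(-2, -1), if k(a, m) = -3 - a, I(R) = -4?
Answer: -648*I*sqrt(3) ≈ -1122.4*I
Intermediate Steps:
h = I*sqrt(3) (h = sqrt(-3) = I*sqrt(3) ≈ 1.732*I)
o = 36 (o = (-2 - 4)**2 = (-6)**2 = 36)
((h*o)*18)*k(-2, -1) = (((I*sqrt(3))*36)*18)*(-3 - 1*(-2)) = ((36*I*sqrt(3))*18)*(-3 + 2) = (648*I*sqrt(3))*(-1) = -648*I*sqrt(3)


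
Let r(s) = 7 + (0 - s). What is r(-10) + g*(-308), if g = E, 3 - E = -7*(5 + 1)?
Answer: -13843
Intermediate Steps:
r(s) = 7 - s
E = 45 (E = 3 - (-7)*(5 + 1) = 3 - (-7)*6 = 3 - 1*(-42) = 3 + 42 = 45)
g = 45
r(-10) + g*(-308) = (7 - 1*(-10)) + 45*(-308) = (7 + 10) - 13860 = 17 - 13860 = -13843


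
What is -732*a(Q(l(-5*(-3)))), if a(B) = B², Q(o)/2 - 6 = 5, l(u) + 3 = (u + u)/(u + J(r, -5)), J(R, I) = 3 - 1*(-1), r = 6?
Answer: -354288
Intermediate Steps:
J(R, I) = 4 (J(R, I) = 3 + 1 = 4)
l(u) = -3 + 2*u/(4 + u) (l(u) = -3 + (u + u)/(u + 4) = -3 + (2*u)/(4 + u) = -3 + 2*u/(4 + u))
Q(o) = 22 (Q(o) = 12 + 2*5 = 12 + 10 = 22)
-732*a(Q(l(-5*(-3)))) = -732*22² = -732*484 = -354288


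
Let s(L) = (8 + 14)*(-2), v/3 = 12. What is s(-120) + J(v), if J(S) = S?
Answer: -8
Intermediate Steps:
v = 36 (v = 3*12 = 36)
s(L) = -44 (s(L) = 22*(-2) = -44)
s(-120) + J(v) = -44 + 36 = -8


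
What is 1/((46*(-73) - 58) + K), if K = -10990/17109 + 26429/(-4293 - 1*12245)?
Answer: -282948642/967186487453 ≈ -0.00029255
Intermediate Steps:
K = -633926381/282948642 (K = -10990*1/17109 + 26429/(-4293 - 12245) = -10990/17109 + 26429/(-16538) = -10990/17109 + 26429*(-1/16538) = -10990/17109 - 26429/16538 = -633926381/282948642 ≈ -2.2404)
1/((46*(-73) - 58) + K) = 1/((46*(-73) - 58) - 633926381/282948642) = 1/((-3358 - 58) - 633926381/282948642) = 1/(-3416 - 633926381/282948642) = 1/(-967186487453/282948642) = -282948642/967186487453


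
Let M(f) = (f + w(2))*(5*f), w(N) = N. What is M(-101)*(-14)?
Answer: -699930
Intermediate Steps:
M(f) = 5*f*(2 + f) (M(f) = (f + 2)*(5*f) = (2 + f)*(5*f) = 5*f*(2 + f))
M(-101)*(-14) = (5*(-101)*(2 - 101))*(-14) = (5*(-101)*(-99))*(-14) = 49995*(-14) = -699930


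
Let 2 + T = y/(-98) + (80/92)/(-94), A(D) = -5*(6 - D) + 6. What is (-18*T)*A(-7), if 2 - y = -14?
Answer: -122210712/52969 ≈ -2307.2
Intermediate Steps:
y = 16 (y = 2 - 1*(-14) = 2 + 14 = 16)
A(D) = -24 + 5*D (A(D) = (-30 + 5*D) + 6 = -24 + 5*D)
T = -115076/52969 (T = -2 + (16/(-98) + (80/92)/(-94)) = -2 + (16*(-1/98) + (80*(1/92))*(-1/94)) = -2 + (-8/49 + (20/23)*(-1/94)) = -2 + (-8/49 - 10/1081) = -2 - 9138/52969 = -115076/52969 ≈ -2.1725)
(-18*T)*A(-7) = (-18*(-115076/52969))*(-24 + 5*(-7)) = 2071368*(-24 - 35)/52969 = (2071368/52969)*(-59) = -122210712/52969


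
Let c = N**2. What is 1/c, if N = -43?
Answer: 1/1849 ≈ 0.00054083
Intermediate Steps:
c = 1849 (c = (-43)**2 = 1849)
1/c = 1/1849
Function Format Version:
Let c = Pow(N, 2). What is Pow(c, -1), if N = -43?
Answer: Rational(1, 1849) ≈ 0.00054083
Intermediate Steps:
c = 1849 (c = Pow(-43, 2) = 1849)
Pow(c, -1) = Pow(1849, -1) = Rational(1, 1849)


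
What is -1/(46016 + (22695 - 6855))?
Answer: -1/61856 ≈ -1.6167e-5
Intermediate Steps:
-1/(46016 + (22695 - 6855)) = -1/(46016 + 15840) = -1/61856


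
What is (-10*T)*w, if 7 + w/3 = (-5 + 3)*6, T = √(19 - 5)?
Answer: 570*√14 ≈ 2132.7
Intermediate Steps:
T = √14 ≈ 3.7417
w = -57 (w = -21 + 3*((-5 + 3)*6) = -21 + 3*(-2*6) = -21 + 3*(-12) = -21 - 36 = -57)
(-10*T)*w = -10*√14*(-57) = 570*√14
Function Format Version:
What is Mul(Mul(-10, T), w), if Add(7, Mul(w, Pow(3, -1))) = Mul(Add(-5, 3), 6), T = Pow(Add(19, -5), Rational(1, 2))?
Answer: Mul(570, Pow(14, Rational(1, 2))) ≈ 2132.7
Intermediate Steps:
T = Pow(14, Rational(1, 2)) ≈ 3.7417
w = -57 (w = Add(-21, Mul(3, Mul(Add(-5, 3), 6))) = Add(-21, Mul(3, Mul(-2, 6))) = Add(-21, Mul(3, -12)) = Add(-21, -36) = -57)
Mul(Mul(-10, T), w) = Mul(Mul(-10, Pow(14, Rational(1, 2))), -57) = Mul(570, Pow(14, Rational(1, 2)))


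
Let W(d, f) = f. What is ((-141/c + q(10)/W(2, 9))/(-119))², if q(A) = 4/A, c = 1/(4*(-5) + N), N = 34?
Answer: 7890413584/28676025 ≈ 275.16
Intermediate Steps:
c = 1/14 (c = 1/(4*(-5) + 34) = 1/(-20 + 34) = 1/14 ≈ 0.071429)
((-141/c + q(10)/W(2, 9))/(-119))² = ((-141/1/14 + (4/10)/9)/(-119))² = ((-141*14 + (4*(⅒))*(⅑))*(-1/119))² = ((-1974 + (⅖)*(⅑))*(-1/119))² = ((-1974 + 2/45)*(-1/119))² = (-88828/45*(-1/119))² = (88828/5355)² = 7890413584/28676025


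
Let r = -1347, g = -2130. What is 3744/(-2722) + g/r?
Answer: 125782/611089 ≈ 0.20583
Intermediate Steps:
3744/(-2722) + g/r = 3744/(-2722) - 2130/(-1347) = 3744*(-1/2722) - 2130*(-1/1347) = -1872/1361 + 710/449 = 125782/611089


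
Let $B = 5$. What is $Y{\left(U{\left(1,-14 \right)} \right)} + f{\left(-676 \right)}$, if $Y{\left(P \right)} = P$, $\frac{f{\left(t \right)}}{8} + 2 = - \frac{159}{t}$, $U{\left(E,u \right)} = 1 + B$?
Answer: $- \frac{1372}{169} \approx -8.1183$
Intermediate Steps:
$U{\left(E,u \right)} = 6$ ($U{\left(E,u \right)} = 1 + 5 = 6$)
$f{\left(t \right)} = -16 - \frac{1272}{t}$ ($f{\left(t \right)} = -16 + 8 \left(- \frac{159}{t}\right) = -16 - \frac{1272}{t}$)
$Y{\left(U{\left(1,-14 \right)} \right)} + f{\left(-676 \right)} = 6 - \left(16 + \frac{1272}{-676}\right) = 6 - \frac{2386}{169} = - \frac{1372}{169}$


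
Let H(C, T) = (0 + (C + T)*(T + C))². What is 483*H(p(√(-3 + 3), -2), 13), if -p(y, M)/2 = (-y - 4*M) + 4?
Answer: 7071603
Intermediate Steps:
p(y, M) = -8 + 2*y + 8*M (p(y, M) = -2*((-y - 4*M) + 4) = -2*(4 - y - 4*M) = -8 + 2*y + 8*M)
H(C, T) = (C + T)⁴ (H(C, T) = (0 + (C + T)*(C + T))² = (0 + (C + T)²)² = ((C + T)²)² = (C + T)⁴)
483*H(p(√(-3 + 3), -2), 13) = 483*((-8 + 2*√(-3 + 3) + 8*(-2)) + 13)⁴ = 483*((-8 + 2*√0 - 16) + 13)⁴ = 483*((-8 + 2*0 - 16) + 13)⁴ = 483*((-8 + 0 - 16) + 13)⁴ = 483*(-24 + 13)⁴ = 483*(-11)⁴ = 483*14641 = 7071603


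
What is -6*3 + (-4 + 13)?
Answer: -9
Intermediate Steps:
-6*3 + (-4 + 13) = -18 + 9 = -9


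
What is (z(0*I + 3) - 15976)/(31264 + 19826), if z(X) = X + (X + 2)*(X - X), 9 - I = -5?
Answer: -15973/51090 ≈ -0.31264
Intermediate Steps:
I = 14 (I = 9 - 1*(-5) = 9 + 5 = 14)
z(X) = X (z(X) = X + (2 + X)*0 = X + 0 = X)
(z(0*I + 3) - 15976)/(31264 + 19826) = ((0*14 + 3) - 15976)/(31264 + 19826) = ((0 + 3) - 15976)/51090 = (3 - 15976)*(1/51090) = -15973*1/51090 = -15973/51090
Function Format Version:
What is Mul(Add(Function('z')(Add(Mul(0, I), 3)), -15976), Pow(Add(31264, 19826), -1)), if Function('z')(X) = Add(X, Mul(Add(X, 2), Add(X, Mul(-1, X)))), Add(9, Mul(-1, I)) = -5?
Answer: Rational(-15973, 51090) ≈ -0.31264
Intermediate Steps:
I = 14 (I = Add(9, Mul(-1, -5)) = Add(9, 5) = 14)
Function('z')(X) = X (Function('z')(X) = Add(X, Mul(Add(2, X), 0)) = Add(X, 0) = X)
Mul(Add(Function('z')(Add(Mul(0, I), 3)), -15976), Pow(Add(31264, 19826), -1)) = Mul(Add(Add(Mul(0, 14), 3), -15976), Pow(Add(31264, 19826), -1)) = Mul(Add(Add(0, 3), -15976), Pow(51090, -1)) = Mul(Add(3, -15976), Rational(1, 51090)) = Mul(-15973, Rational(1, 51090)) = Rational(-15973, 51090)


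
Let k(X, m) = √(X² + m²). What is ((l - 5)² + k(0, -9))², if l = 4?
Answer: 100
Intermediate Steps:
((l - 5)² + k(0, -9))² = ((4 - 5)² + √(0² + (-9)²))² = ((-1)² + √(0 + 81))² = (1 + √81)² = (1 + 9)² = 10² = 100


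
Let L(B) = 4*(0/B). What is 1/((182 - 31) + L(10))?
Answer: 1/151 ≈ 0.0066225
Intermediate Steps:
L(B) = 0 (L(B) = 4*0 = 0)
1/((182 - 31) + L(10)) = 1/((182 - 31) + 0) = 1/(151 + 0) = 1/151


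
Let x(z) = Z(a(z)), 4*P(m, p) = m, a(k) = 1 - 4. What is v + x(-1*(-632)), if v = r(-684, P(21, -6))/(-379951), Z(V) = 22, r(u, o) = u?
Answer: 8359606/379951 ≈ 22.002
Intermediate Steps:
a(k) = -3
P(m, p) = m/4
x(z) = 22
v = 684/379951 (v = -684/(-379951) = -684*(-1/379951) = 684/379951 ≈ 0.0018002)
v + x(-1*(-632)) = 684/379951 + 22 = 8359606/379951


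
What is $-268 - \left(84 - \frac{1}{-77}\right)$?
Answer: $- \frac{27105}{77} \approx -352.01$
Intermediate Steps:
$-268 - \left(84 - \frac{1}{-77}\right) = -268 - \frac{6469}{77} = - \frac{27105}{77}$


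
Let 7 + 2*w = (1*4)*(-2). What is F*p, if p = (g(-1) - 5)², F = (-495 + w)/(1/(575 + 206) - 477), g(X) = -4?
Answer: 63577305/745072 ≈ 85.330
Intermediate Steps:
w = -15/2 (w = -7/2 + ((1*4)*(-2))/2 = -7/2 + (4*(-2))/2 = -7/2 + (½)*(-8) = -7/2 - 4 = -15/2 ≈ -7.5000)
F = 784905/745072 (F = (-495 - 15/2)/(1/(575 + 206) - 477) = -1005/(2*(1/781 - 477)) = -1005/(2*(-372536/781)) = -1005/2*(-781/372536) = 784905/745072 ≈ 1.0535)
p = 81 (p = (-4 - 5)² = (-9)² = 81)
F*p = (784905/745072)*81 = 63577305/745072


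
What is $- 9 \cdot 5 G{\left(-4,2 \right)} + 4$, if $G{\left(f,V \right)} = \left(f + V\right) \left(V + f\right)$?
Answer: $-176$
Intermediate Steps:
$G{\left(f,V \right)} = \left(V + f\right)^{2}$ ($G{\left(f,V \right)} = \left(V + f\right) \left(V + f\right) = \left(V + f\right)^{2}$)
$- 9 \cdot 5 G{\left(-4,2 \right)} + 4 = - 9 \cdot 5 \left(2 - 4\right)^{2} + 4 = - 9 \cdot 5 \left(-2\right)^{2} + 4 = - 9 \cdot 5 \cdot 4 + 4 = \left(-9\right) 20 + 4 = -180 + 4 = -176$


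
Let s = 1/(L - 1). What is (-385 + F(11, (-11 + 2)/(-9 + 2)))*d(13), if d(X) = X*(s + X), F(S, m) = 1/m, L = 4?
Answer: -1798160/27 ≈ -66599.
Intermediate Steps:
s = 1/3 (s = 1/(4 - 1) = 1/3 ≈ 0.33333)
d(X) = X*(1/3 + X)
(-385 + F(11, (-11 + 2)/(-9 + 2)))*d(13) = (-385 + 1/((-11 + 2)/(-9 + 2)))*(13*(1/3 + 13)) = (-385 + 1/(-9/(-7)))*(13*(40/3)) = (-385 + 1/(-9*(-1/7)))*(520/3) = (-385 + 1/(9/7))*(520/3) = (-385 + 7/9)*(520/3) = -3458/9*520/3 = -1798160/27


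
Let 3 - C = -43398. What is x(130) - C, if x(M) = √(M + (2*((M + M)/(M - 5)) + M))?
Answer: -43401 + 2*√1651/5 ≈ -43385.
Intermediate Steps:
C = 43401 (C = 3 - 1*(-43398) = 3 + 43398 = 43401)
x(M) = √(2*M + 4*M/(-5 + M)) (x(M) = √(M + (2*((2*M)/(-5 + M)) + M)) = √(M + (2*(2*M/(-5 + M)) + M)) = √(M + (4*M/(-5 + M) + M)) = √(M + (M + 4*M/(-5 + M))) = √(2*M + 4*M/(-5 + M)))
x(130) - C = √2*√(130*(-3 + 130)/(-5 + 130)) - 1*43401 = √2*√(130*127/125) - 43401 = √2*√(130*(1/125)*127) - 43401 = √2*√(3302/25) - 43401 = √2*(√3302/5) - 43401 = 2*√1651/5 - 43401 = -43401 + 2*√1651/5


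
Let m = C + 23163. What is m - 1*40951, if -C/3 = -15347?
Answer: 28253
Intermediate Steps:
C = 46041 (C = -3*(-15347) = 46041)
m = 69204 (m = 46041 + 23163 = 69204)
m - 1*40951 = 69204 - 1*40951 = 69204 - 40951 = 28253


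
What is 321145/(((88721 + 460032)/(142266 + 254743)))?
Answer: 127497455305/548753 ≈ 2.3234e+5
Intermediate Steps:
321145/(((88721 + 460032)/(142266 + 254743))) = 321145/((548753/397009)) = 321145/((548753*(1/397009))) = 321145/(548753/397009) = 321145*(397009/548753) = 127497455305/548753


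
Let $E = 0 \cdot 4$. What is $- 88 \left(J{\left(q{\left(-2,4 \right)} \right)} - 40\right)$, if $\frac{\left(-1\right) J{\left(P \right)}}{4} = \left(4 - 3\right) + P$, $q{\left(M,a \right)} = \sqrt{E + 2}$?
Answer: $3872 + 352 \sqrt{2} \approx 4369.8$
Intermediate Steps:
$E = 0$
$q{\left(M,a \right)} = \sqrt{2}$ ($q{\left(M,a \right)} = \sqrt{0 + 2} = \sqrt{2}$)
$J{\left(P \right)} = -4 - 4 P$ ($J{\left(P \right)} = - 4 \left(\left(4 - 3\right) + P\right) = - 4 \left(1 + P\right) = -4 - 4 P$)
$- 88 \left(J{\left(q{\left(-2,4 \right)} \right)} - 40\right) = - 88 \left(\left(-4 - 4 \sqrt{2}\right) - 40\right) = - 88 \left(-44 - 4 \sqrt{2}\right) = 3872 + 352 \sqrt{2}$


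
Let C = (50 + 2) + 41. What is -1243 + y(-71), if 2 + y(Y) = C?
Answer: -1152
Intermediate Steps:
C = 93 (C = 52 + 41 = 93)
y(Y) = 91 (y(Y) = -2 + 93 = 91)
-1243 + y(-71) = -1243 + 91 = -1152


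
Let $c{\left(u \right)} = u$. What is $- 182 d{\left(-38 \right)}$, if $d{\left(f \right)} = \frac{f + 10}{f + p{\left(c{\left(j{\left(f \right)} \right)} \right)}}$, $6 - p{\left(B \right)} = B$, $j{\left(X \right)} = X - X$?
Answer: $- \frac{637}{4} \approx -159.25$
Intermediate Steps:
$j{\left(X \right)} = 0$
$p{\left(B \right)} = 6 - B$
$d{\left(f \right)} = \frac{10 + f}{6 + f}$ ($d{\left(f \right)} = \frac{f + 10}{f + \left(6 - 0\right)} = \frac{10 + f}{f + \left(6 + 0\right)} = \frac{10 + f}{f + 6} = \frac{10 + f}{6 + f}$)
$- 182 d{\left(-38 \right)} = - 182 \frac{10 - 38}{6 - 38} = - 182 \frac{1}{-32} \left(-28\right) = - 182 \left(\left(- \frac{1}{32}\right) \left(-28\right)\right) = \left(-182\right) \frac{7}{8} = - \frac{637}{4}$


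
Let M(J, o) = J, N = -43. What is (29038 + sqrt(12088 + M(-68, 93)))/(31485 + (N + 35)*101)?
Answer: 29038/30677 + 2*sqrt(3005)/30677 ≈ 0.95015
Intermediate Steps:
(29038 + sqrt(12088 + M(-68, 93)))/(31485 + (N + 35)*101) = (29038 + sqrt(12088 - 68))/(31485 + (-43 + 35)*101) = (29038 + sqrt(12020))/(31485 - 8*101) = (29038 + 2*sqrt(3005))/(31485 - 808) = (29038 + 2*sqrt(3005))/30677 = (29038 + 2*sqrt(3005))*(1/30677) = 29038/30677 + 2*sqrt(3005)/30677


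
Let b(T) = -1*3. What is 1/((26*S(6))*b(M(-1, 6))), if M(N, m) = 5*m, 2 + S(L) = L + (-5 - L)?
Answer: 1/546 ≈ 0.0018315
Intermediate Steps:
S(L) = -7 (S(L) = -2 + (L + (-5 - L)) = -2 - 5 = -7)
b(T) = -3
1/((26*S(6))*b(M(-1, 6))) = 1/((26*(-7))*(-3)) = 1/(-182*(-3)) = 1/546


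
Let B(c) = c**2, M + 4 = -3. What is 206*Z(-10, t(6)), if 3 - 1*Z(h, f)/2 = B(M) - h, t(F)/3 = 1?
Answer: -23072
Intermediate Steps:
M = -7 (M = -4 - 3 = -7)
t(F) = 3 (t(F) = 3*1 = 3)
Z(h, f) = -92 + 2*h (Z(h, f) = 6 - 2*((-7)**2 - h) = 6 - 2*(49 - h) = 6 + (-98 + 2*h) = -92 + 2*h)
206*Z(-10, t(6)) = 206*(-92 + 2*(-10)) = 206*(-92 - 20) = 206*(-112) = -23072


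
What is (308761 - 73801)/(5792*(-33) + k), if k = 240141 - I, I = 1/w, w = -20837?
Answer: 2447930760/510558593 ≈ 4.7946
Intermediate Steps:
I = -1/20837 (I = 1/(-20837) = -1/20837 ≈ -4.7992e-5)
k = 5003818018/20837 (k = 240141 - 1*(-1/20837) = 240141 + 1/20837 = 5003818018/20837 ≈ 2.4014e+5)
(308761 - 73801)/(5792*(-33) + k) = (308761 - 73801)/(5792*(-33) + 5003818018/20837) = 234960/(-191136 + 5003818018/20837) = 234960/(1021117186/20837) = 234960*(20837/1021117186) = 2447930760/510558593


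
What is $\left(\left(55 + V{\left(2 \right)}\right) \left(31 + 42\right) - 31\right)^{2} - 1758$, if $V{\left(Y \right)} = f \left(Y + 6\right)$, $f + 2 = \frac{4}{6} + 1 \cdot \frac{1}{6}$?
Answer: $\frac{98152642}{9} \approx 1.0906 \cdot 10^{7}$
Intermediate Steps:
$f = - \frac{7}{6}$ ($f = -2 + \left(\frac{4}{6} + 1 \cdot \frac{1}{6}\right) = -2 + \left(4 \cdot \frac{1}{6} + 1 \cdot \frac{1}{6}\right) = -2 + \left(\frac{2}{3} + \frac{1}{6}\right) = -2 + \frac{5}{6} = - \frac{7}{6} \approx -1.1667$)
$V{\left(Y \right)} = -7 - \frac{7 Y}{6}$ ($V{\left(Y \right)} = - \frac{7 \left(Y + 6\right)}{6} = - \frac{7 \left(6 + Y\right)}{6} = -7 - \frac{7 Y}{6}$)
$\left(\left(55 + V{\left(2 \right)}\right) \left(31 + 42\right) - 31\right)^{2} - 1758 = \left(\left(55 - \frac{28}{3}\right) \left(31 + 42\right) - 31\right)^{2} - 1758 = \left(\left(55 - \frac{28}{3}\right) 73 - 31\right)^{2} - 1758 = \left(\frac{137}{3} \cdot 73 - 31\right)^{2} - 1758 = \left(\frac{10001}{3} - 31\right)^{2} - 1758 = \left(\frac{9908}{3}\right)^{2} - 1758 = \frac{98168464}{9} - 1758 = \frac{98152642}{9}$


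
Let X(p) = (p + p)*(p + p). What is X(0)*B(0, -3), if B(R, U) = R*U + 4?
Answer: 0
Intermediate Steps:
X(p) = 4*p**2 (X(p) = (2*p)*(2*p) = 4*p**2)
B(R, U) = 4 + R*U
X(0)*B(0, -3) = (4*0**2)*(4 + 0*(-3)) = (4*0)*(4 + 0) = 0*4 = 0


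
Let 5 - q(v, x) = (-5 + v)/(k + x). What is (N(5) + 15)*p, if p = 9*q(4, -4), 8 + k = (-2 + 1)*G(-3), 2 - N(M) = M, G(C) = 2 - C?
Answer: 9072/17 ≈ 533.65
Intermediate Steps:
N(M) = 2 - M
k = -13 (k = -8 + (-2 + 1)*(2 - 1*(-3)) = -8 - (2 + 3) = -8 - 1*5 = -8 - 5 = -13)
q(v, x) = 5 - (-5 + v)/(-13 + x)
p = 756/17 (p = 9*((-60 - 1*4 + 5*(-4))/(-13 - 4)) = 9*((-60 - 4 - 20)/(-17)) = 9*(-1/17*(-84)) = 9*(84/17) = 756/17 ≈ 44.471)
(N(5) + 15)*p = ((2 - 1*5) + 15)*(756/17) = ((2 - 5) + 15)*(756/17) = (-3 + 15)*(756/17) = 12*(756/17) = 9072/17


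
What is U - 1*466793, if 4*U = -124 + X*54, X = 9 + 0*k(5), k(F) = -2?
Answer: -933405/2 ≈ -4.6670e+5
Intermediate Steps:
X = 9 (X = 9 + 0*(-2) = 9 + 0 = 9)
U = 181/2 (U = (-124 + 9*54)/4 = (-124 + 486)/4 = (¼)*362 = 181/2 ≈ 90.500)
U - 1*466793 = 181/2 - 1*466793 = 181/2 - 466793 = -933405/2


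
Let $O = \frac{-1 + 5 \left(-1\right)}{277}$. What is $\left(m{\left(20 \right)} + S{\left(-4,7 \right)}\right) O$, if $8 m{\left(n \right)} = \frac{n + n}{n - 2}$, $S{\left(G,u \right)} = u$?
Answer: $- \frac{131}{831} \approx -0.15764$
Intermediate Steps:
$m{\left(n \right)} = \frac{n}{4 \left(-2 + n\right)}$ ($m{\left(n \right)} = \frac{\left(n + n\right) \frac{1}{n - 2}}{8} = \frac{2 n \frac{1}{-2 + n}}{8} = \frac{n}{4 \left(-2 + n\right)}$)
$O = - \frac{6}{277}$ ($O = \left(-1 - 5\right) \frac{1}{277} = \left(-6\right) \frac{1}{277} = - \frac{6}{277} \approx -0.021661$)
$\left(m{\left(20 \right)} + S{\left(-4,7 \right)}\right) O = \left(\frac{1}{4} \cdot 20 \frac{1}{-2 + 20} + 7\right) \left(- \frac{6}{277}\right) = \left(\frac{1}{4} \cdot 20 \cdot \frac{1}{18} + 7\right) \left(- \frac{6}{277}\right) = \left(\frac{5}{18} + 7\right) \left(- \frac{6}{277}\right) = \frac{131}{18} \left(- \frac{6}{277}\right) = - \frac{131}{831}$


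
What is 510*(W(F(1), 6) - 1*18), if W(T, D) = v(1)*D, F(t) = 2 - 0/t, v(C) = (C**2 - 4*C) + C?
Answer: -15300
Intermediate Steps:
v(C) = C**2 - 3*C
F(t) = 2 (F(t) = 2 - 1*0 = 2 + 0 = 2)
W(T, D) = -2*D (W(T, D) = (1*(-3 + 1))*D = (1*(-2))*D = -2*D)
510*(W(F(1), 6) - 1*18) = 510*(-2*6 - 1*18) = 510*(-12 - 18) = 510*(-30) = -15300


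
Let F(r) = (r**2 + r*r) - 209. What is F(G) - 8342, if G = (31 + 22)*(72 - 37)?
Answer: 6873499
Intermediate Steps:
G = 1855 (G = 53*35 = 1855)
F(r) = -209 + 2*r**2 (F(r) = (r**2 + r**2) - 209 = 2*r**2 - 209 = -209 + 2*r**2)
F(G) - 8342 = (-209 + 2*1855**2) - 8342 = (-209 + 2*3441025) - 8342 = (-209 + 6882050) - 8342 = 6881841 - 8342 = 6873499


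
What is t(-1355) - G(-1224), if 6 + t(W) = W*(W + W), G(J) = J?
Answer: 3673268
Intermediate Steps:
t(W) = -6 + 2*W**2 (t(W) = -6 + W*(W + W) = -6 + W*(2*W) = -6 + 2*W**2)
t(-1355) - G(-1224) = (-6 + 2*(-1355)**2) - 1*(-1224) = (-6 + 2*1836025) + 1224 = (-6 + 3672050) + 1224 = 3672044 + 1224 = 3673268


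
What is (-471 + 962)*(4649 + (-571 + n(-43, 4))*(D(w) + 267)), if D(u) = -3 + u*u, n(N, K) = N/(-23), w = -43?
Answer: -13528151313/23 ≈ -5.8818e+8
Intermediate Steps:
n(N, K) = -N/23 (n(N, K) = N*(-1/23) = -N/23)
D(u) = -3 + u²
(-471 + 962)*(4649 + (-571 + n(-43, 4))*(D(w) + 267)) = (-471 + 962)*(4649 + (-571 - 1/23*(-43))*((-3 + (-43)²) + 267)) = 491*(4649 + (-571 + 43/23)*((-3 + 1849) + 267)) = 491*(4649 - 13090*(1846 + 267)/23) = 491*(4649 - 13090/23*2113) = 491*(4649 - 27659170/23) = 491*(-27552243/23) = -13528151313/23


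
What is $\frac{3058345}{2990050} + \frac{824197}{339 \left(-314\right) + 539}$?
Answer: $- \frac{428098019187}{63333445070} \approx -6.7594$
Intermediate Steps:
$\frac{3058345}{2990050} + \frac{824197}{339 \left(-314\right) + 539} = 3058345 \cdot \frac{1}{2990050} + \frac{824197}{-106446 + 539} = \frac{611669}{598010} + \frac{824197}{-105907} = \frac{611669}{598010} + 824197 \left(- \frac{1}{105907}\right) = \frac{611669}{598010} - \frac{824197}{105907} = - \frac{428098019187}{63333445070}$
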